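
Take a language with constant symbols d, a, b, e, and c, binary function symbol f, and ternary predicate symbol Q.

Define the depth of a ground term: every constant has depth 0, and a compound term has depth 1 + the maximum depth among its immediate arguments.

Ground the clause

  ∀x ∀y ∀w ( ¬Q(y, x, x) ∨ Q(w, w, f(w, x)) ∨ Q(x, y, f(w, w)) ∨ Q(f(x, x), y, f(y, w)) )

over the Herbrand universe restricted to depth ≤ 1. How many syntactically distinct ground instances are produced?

27000

Ground terms of depth ≤ 1:
  Write N_k for the number of ground terms of depth ≤ k. A term of depth ≤ k is either a constant or a function symbol applied to arguments of depth ≤ k−1, so N_k = 5 + N_{k-1}^2.
  N_0 = 5
  N_1 = 5 + 5^2 = 30
So there are 30 ground terms available for substitution.
The clause has 3 distinct variables (x, y, w), each appearing in the body. In the free term algebra distinct substitutions yield syntactically distinct ground instances.
Number of ground instances = 30^3 = 27000.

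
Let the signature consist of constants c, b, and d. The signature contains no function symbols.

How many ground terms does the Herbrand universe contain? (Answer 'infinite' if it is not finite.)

3

There are no function symbols, so every ground term is one of the 3 constants.
The Herbrand universe is {c, b, d}, which is finite with 3 elements.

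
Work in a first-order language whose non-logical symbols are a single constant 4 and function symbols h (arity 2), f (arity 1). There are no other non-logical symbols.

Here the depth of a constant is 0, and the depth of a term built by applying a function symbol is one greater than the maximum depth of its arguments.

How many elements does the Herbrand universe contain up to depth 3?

Let N_k = |{terms of depth ≤ k}|. Then N_0 = 1 and N_k = 1 + N_{k-1}^2 + N_{k-1} for k ≥ 1 (one summand per function symbol, arity giving the exponent).
N_0 = 1
N_1 = 1 + 1^2 + 1 = 3
N_2 = 1 + 3^2 + 3 = 13
N_3 = 1 + 13^2 + 13 = 183

183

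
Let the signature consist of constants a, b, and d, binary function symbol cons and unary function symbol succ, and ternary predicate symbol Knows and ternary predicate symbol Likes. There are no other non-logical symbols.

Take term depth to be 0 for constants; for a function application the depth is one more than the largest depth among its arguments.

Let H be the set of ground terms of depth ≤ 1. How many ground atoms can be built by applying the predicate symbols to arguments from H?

First count ground terms of depth ≤ 1.
Let N_k = |{terms of depth ≤ k}|. Then N_0 = 3 and N_k = 3 + N_{k-1}^2 + N_{k-1} for k ≥ 1 (one summand per function symbol, arity giving the exponent).
N_0 = 3
N_1 = 3 + 3^2 + 3 = 15
So |H| = 15.
Ground atoms are formed by filling each argument slot of a predicate with a term from H, so an r-ary predicate gives |H|^r atoms:
  Knows: 15^3 = 3375;  Likes: 15^3 = 3375
Total ground atoms: 3375 + 3375 = 6750.

6750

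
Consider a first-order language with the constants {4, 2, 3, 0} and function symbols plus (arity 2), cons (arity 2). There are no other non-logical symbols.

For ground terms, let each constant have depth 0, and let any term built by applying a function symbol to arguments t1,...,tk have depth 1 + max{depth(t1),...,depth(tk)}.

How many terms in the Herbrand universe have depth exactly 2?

2560

Count level by level. With function symbols plus/2, cons/2, the terms of depth ≤ k are the 4 constants together with each function applied to depth-≤(k−1) tuples, so N_k = 4 + N_{k-1}^2 + N_{k-1}^2.
N_0 = 4
N_1 = 4 + 4^2 + 4^2 = 36
N_2 = 4 + 36^2 + 36^2 = 2596
Terms of depth exactly 2: N_2 − N_1 = 2596 − 36 = 2560.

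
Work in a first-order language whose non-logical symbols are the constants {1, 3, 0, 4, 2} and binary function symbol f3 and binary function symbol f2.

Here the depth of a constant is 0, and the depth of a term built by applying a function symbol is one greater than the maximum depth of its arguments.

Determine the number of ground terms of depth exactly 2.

6000

Let N_k = |{terms of depth ≤ k}|. Then N_0 = 5 and N_k = 5 + N_{k-1}^2 + N_{k-1}^2 for k ≥ 1 (one summand per function symbol, arity giving the exponent).
N_0 = 5
N_1 = 5 + 5^2 + 5^2 = 55
N_2 = 5 + 55^2 + 55^2 = 6055
Terms of depth exactly 2: N_2 − N_1 = 6055 − 55 = 6000.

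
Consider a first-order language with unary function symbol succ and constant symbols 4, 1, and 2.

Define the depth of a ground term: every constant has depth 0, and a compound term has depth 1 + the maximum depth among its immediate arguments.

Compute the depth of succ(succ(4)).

depth(succ(4)) = 1 + depth(4) = 1 + 0 = 1
depth(succ(succ(4))) = 1 + depth(succ(4)) = 1 + 1 = 2

2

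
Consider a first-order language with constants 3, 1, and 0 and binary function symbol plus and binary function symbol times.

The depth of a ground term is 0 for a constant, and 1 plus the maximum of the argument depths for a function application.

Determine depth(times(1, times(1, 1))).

2

depth(times(1, 1)) = 1 + max(0, 0) = 1
depth(times(1, times(1, 1))) = 1 + max(0, 1) = 2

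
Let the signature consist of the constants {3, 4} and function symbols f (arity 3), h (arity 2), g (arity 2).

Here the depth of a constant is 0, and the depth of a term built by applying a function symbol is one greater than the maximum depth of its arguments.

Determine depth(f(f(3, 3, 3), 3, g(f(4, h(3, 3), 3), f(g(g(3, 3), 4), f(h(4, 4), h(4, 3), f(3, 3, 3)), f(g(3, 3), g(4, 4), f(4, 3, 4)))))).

5

depth(f(3, 3, 3)) = 1 + max(0, 0, 0) = 1
depth(h(3, 3)) = 1 + max(0, 0) = 1
depth(f(4, h(3, 3), 3)) = 1 + max(0, 1, 0) = 2
depth(g(3, 3)) = 1 + max(0, 0) = 1
depth(g(g(3, 3), 4)) = 1 + max(1, 0) = 2
depth(h(4, 4)) = 1 + max(0, 0) = 1
depth(h(4, 3)) = 1 + max(0, 0) = 1
depth(f(h(4, 4), h(4, 3), f(3, 3, 3))) = 1 + max(1, 1, 1) = 2
depth(g(4, 4)) = 1 + max(0, 0) = 1
depth(f(4, 3, 4)) = 1 + max(0, 0, 0) = 1
depth(f(g(3, 3), g(4, 4), f(4, 3, 4))) = 1 + max(1, 1, 1) = 2
depth(f(g(g(3, 3), 4), f(h(4, 4), h(4, 3), f(3, 3, 3)), f(g(3, 3), g(4, 4), f(4, 3, 4)))) = 1 + max(2, 2, 2) = 3
depth(g(f(4, h(3, 3), 3), f(g(g(3, 3), 4), f(h(4, 4), h(4, 3), f(3, 3, 3)), f(g(3, 3), g(4, 4), f(4, 3, 4))))) = 1 + max(2, 3) = 4
depth(f(f(3, 3, 3), 3, g(f(4, h(3, 3), 3), f(g(g(3, 3), 4), f(h(4, 4), h(4, 3), f(3, 3, 3)), f(g(3, 3), g(4, 4), f(4, 3, 4)))))) = 1 + max(1, 0, 4) = 5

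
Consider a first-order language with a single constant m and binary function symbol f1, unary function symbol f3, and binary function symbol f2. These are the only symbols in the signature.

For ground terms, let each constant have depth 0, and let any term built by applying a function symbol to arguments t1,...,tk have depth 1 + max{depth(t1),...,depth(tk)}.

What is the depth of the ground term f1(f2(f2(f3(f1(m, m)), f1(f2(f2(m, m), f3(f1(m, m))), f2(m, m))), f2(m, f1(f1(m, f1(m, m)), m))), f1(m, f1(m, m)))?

depth(f1(m, m)) = 1 + max(0, 0) = 1
depth(f3(f1(m, m))) = 1 + depth(f1(m, m)) = 1 + 1 = 2
depth(f2(m, m)) = 1 + max(0, 0) = 1
depth(f2(f2(m, m), f3(f1(m, m)))) = 1 + max(1, 2) = 3
depth(f1(f2(f2(m, m), f3(f1(m, m))), f2(m, m))) = 1 + max(3, 1) = 4
depth(f2(f3(f1(m, m)), f1(f2(f2(m, m), f3(f1(m, m))), f2(m, m)))) = 1 + max(2, 4) = 5
depth(f1(m, f1(m, m))) = 1 + max(0, 1) = 2
depth(f1(f1(m, f1(m, m)), m)) = 1 + max(2, 0) = 3
depth(f2(m, f1(f1(m, f1(m, m)), m))) = 1 + max(0, 3) = 4
depth(f2(f2(f3(f1(m, m)), f1(f2(f2(m, m), f3(f1(m, m))), f2(m, m))), f2(m, f1(f1(m, f1(m, m)), m)))) = 1 + max(5, 4) = 6
depth(f1(f2(f2(f3(f1(m, m)), f1(f2(f2(m, m), f3(f1(m, m))), f2(m, m))), f2(m, f1(f1(m, f1(m, m)), m))), f1(m, f1(m, m)))) = 1 + max(6, 2) = 7

7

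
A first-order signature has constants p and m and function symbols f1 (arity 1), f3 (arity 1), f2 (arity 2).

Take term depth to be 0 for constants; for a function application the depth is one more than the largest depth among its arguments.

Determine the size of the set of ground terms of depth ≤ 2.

122

Count level by level. With function symbols f1/1, f3/1, f2/2, the terms of depth ≤ k are the 2 constants together with each function applied to depth-≤(k−1) tuples, so N_k = 2 + N_{k-1} + N_{k-1} + N_{k-1}^2.
N_0 = 2
N_1 = 2 + 2 + 2 + 2^2 = 10
N_2 = 2 + 10 + 10 + 10^2 = 122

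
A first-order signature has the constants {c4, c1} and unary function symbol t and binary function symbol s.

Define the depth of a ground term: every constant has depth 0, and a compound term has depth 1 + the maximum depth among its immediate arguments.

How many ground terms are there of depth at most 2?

Let N_k = |{terms of depth ≤ k}|. Then N_0 = 2 and N_k = 2 + N_{k-1} + N_{k-1}^2 for k ≥ 1 (one summand per function symbol, arity giving the exponent).
N_0 = 2
N_1 = 2 + 2 + 2^2 = 8
N_2 = 2 + 8 + 8^2 = 74

74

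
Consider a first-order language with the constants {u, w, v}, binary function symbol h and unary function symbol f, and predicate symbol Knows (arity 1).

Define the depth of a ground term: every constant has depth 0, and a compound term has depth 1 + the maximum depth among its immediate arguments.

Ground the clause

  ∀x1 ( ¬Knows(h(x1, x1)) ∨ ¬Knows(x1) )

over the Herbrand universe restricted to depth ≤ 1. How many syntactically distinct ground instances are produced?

15

Ground terms of depth ≤ 1:
  Write N_k for the number of ground terms of depth ≤ k. A term of depth ≤ k is either a constant or a function symbol applied to arguments of depth ≤ k−1, so N_k = 3 + N_{k-1}^2 + N_{k-1}.
  N_0 = 3
  N_1 = 3 + 3^2 + 3 = 15
So there are 15 ground terms available for substitution.
The body mentions the single quantified variable x1; since ground terms form a free algebra, no two substitutions collapse to the same formula.
Number of ground instances = 15.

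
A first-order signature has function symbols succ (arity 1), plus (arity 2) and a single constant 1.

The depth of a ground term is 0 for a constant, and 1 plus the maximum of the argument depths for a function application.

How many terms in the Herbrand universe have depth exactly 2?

Let N_k = |{terms of depth ≤ k}|. Then N_0 = 1 and N_k = 1 + N_{k-1} + N_{k-1}^2 for k ≥ 1 (one summand per function symbol, arity giving the exponent).
N_0 = 1
N_1 = 1 + 1 + 1^2 = 3
N_2 = 1 + 3 + 3^2 = 13
Terms of depth exactly 2: N_2 − N_1 = 13 − 3 = 10.

10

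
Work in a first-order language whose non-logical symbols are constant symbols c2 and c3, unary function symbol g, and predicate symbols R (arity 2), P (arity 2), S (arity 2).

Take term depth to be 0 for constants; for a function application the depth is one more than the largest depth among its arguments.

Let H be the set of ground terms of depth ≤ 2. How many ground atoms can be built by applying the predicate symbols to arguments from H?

108

First count ground terms of depth ≤ 2.
Let N_k count ground terms of depth at most k. Each non-constant term of depth ≤ k is some function symbol applied to depth-≤(k−1) arguments, giving N_k = 2 + N_{k-1}.
N_0 = 2
N_1 = 2 + 2 = 4
N_2 = 2 + 4 = 6
So |H| = 6.
Ground atoms are formed by filling each argument slot of a predicate with a term from H, so an r-ary predicate gives |H|^r atoms:
  R: 6^2 = 36;  P: 6^2 = 36;  S: 6^2 = 36
Total ground atoms: 36 + 36 + 36 = 108.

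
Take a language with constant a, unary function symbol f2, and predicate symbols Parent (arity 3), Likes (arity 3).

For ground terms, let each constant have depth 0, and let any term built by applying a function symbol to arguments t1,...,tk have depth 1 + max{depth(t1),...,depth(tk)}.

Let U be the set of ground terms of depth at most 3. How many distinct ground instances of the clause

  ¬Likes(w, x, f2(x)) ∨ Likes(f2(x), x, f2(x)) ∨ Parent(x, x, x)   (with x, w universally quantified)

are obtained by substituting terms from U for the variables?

16

Ground terms of depth ≤ 3:
  Write N_k for the number of ground terms of depth ≤ k. A term of depth ≤ k is either a constant or a function symbol applied to arguments of depth ≤ k−1, so N_k = 1 + N_{k-1}.
  N_0 = 1
  N_1 = 1 + 1 = 2
  N_2 = 1 + 2 = 3
  N_3 = 1 + 3 = 4
  Explicitly: a, f2(a), f2(f2(a)), f2(f2(f2(a))).
So there are 4 ground terms available for substitution.
The body mentions every one of the 2 quantified variables; since ground terms form a free algebra, no two substitutions collapse to the same formula.
Number of ground instances = 4^2 = 16.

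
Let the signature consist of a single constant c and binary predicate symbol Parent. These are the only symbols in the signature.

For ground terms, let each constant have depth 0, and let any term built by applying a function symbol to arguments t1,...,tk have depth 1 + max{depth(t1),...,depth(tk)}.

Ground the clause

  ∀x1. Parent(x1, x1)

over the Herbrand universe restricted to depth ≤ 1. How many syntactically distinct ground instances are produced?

1

Ground terms of depth ≤ 1:
  With no function symbols every ground term is a constant, so there is exactly 1 ground term at every depth bound.
  N_0 = 1
  N_1 = 1
  Explicitly: c.
So there is exactly 1 ground term available for substitution.
There is 1 variable to instantiate (x1),  occurring in at least one literal, so different choices give different ground instances.
Number of ground instances = 1.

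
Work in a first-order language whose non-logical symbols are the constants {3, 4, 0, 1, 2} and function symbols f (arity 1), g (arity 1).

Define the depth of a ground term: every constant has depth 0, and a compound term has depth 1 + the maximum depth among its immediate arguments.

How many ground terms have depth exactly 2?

20

Count level by level. With function symbols f/1, g/1, the terms of depth ≤ k are the 5 constants together with each function applied to depth-≤(k−1) tuples, so N_k = 5 + N_{k-1} + N_{k-1}.
N_0 = 5
N_1 = 5 + 5 + 5 = 15
N_2 = 5 + 15 + 15 = 35
Terms of depth exactly 2: N_2 − N_1 = 35 − 15 = 20.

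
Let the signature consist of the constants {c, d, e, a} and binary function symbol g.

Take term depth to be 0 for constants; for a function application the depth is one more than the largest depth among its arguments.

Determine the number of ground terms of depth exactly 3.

162816

Count level by level. With function symbols g/2, the terms of depth ≤ k are the 4 constants together with each function applied to depth-≤(k−1) tuples, so N_k = 4 + N_{k-1}^2.
N_0 = 4
N_1 = 4 + 4^2 = 20
N_2 = 4 + 20^2 = 404
N_3 = 4 + 404^2 = 163220
Terms of depth exactly 3: N_3 − N_2 = 163220 − 404 = 162816.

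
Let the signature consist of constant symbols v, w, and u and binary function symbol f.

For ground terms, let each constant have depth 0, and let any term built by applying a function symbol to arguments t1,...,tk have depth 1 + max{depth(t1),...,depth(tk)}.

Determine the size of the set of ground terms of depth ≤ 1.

Count level by level. With function symbols f/2, the terms of depth ≤ k are the 3 constants together with each function applied to depth-≤(k−1) tuples, so N_k = 3 + N_{k-1}^2.
N_0 = 3
N_1 = 3 + 3^2 = 12
Explicitly: v, w, u, f(v, v), f(v, w), f(v, u), f(w, v), f(w, w), f(w, u), f(u, v), f(u, w), f(u, u).

12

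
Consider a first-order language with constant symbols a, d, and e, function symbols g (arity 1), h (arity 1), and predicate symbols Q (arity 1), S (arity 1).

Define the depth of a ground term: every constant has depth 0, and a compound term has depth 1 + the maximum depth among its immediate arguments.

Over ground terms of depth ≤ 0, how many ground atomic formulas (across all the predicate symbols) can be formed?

First count ground terms of depth ≤ 0.
Write N_k for the number of ground terms of depth ≤ k. A term of depth ≤ k is either a constant or a function symbol applied to arguments of depth ≤ k−1, so N_k = 3 + N_{k-1} + N_{k-1}.
N_0 = 3
Explicitly: a, d, e.
So |H| = 3.
A ground atom is a predicate applied to a tuple of terms from H, so the count is the sum over predicates of |H|^arity:
  Q: 3;  S: 3
Total ground atoms: 3 + 3 = 6.

6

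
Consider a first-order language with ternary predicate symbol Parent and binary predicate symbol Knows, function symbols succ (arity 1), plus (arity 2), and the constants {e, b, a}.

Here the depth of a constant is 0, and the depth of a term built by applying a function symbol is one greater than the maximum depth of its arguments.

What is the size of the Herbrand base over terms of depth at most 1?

3600

First count ground terms of depth ≤ 1.
If N_k denotes the number of depth-≤k ground terms, the 3 constants give N_0 = 3, and each function symbol of arity r contributes N_{k-1}^r new terms at level k: N_k = 3 + N_{k-1} + N_{k-1}^2.
N_0 = 3
N_1 = 3 + 3 + 3^2 = 15
So |H| = 15.
Each predicate of arity r yields |H|^r ground atoms (one per choice of an r-tuple from H):
  Parent: 15^3 = 3375;  Knows: 15^2 = 225
Total ground atoms: 3375 + 225 = 3600.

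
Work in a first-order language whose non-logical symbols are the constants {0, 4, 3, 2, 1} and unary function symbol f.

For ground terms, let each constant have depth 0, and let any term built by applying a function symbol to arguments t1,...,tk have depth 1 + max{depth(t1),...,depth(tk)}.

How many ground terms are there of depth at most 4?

Let N_k count ground terms of depth at most k. Each non-constant term of depth ≤ k is some function symbol applied to depth-≤(k−1) arguments, giving N_k = 5 + N_{k-1}.
N_0 = 5
N_1 = 5 + 5 = 10
N_2 = 5 + 10 = 15
N_3 = 5 + 15 = 20
N_4 = 5 + 20 = 25

25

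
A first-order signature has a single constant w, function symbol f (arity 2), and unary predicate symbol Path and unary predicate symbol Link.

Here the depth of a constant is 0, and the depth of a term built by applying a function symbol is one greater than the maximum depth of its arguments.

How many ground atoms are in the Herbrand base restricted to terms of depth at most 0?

First count ground terms of depth ≤ 0.
Count level by level. With function symbols f/2, the terms of depth ≤ k are the 1 constant together with each function applied to depth-≤(k−1) tuples, so N_k = 1 + N_{k-1}^2.
N_0 = 1
Explicitly: w.
So |H| = 1.
For each predicate symbol, the number of ground atoms is |H| raised to its arity; summing:
  Path: 1;  Link: 1
Total ground atoms: 1 + 1 = 2.

2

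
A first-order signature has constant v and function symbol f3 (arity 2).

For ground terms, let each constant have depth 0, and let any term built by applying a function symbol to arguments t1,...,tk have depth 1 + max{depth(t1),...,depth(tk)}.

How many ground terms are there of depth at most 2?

5

Count level by level. With function symbols f3/2, the terms of depth ≤ k are the 1 constant together with each function applied to depth-≤(k−1) tuples, so N_k = 1 + N_{k-1}^2.
N_0 = 1
N_1 = 1 + 1^2 = 2
N_2 = 1 + 2^2 = 5
Explicitly: v, f3(v, v), f3(v, f3(v, v)), f3(f3(v, v), v), f3(f3(v, v), f3(v, v)).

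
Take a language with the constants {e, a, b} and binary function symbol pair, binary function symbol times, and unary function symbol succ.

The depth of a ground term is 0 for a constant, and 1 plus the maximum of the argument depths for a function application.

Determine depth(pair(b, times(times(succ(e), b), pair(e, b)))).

depth(succ(e)) = 1 + depth(e) = 1 + 0 = 1
depth(times(succ(e), b)) = 1 + max(1, 0) = 2
depth(pair(e, b)) = 1 + max(0, 0) = 1
depth(times(times(succ(e), b), pair(e, b))) = 1 + max(2, 1) = 3
depth(pair(b, times(times(succ(e), b), pair(e, b)))) = 1 + max(0, 3) = 4

4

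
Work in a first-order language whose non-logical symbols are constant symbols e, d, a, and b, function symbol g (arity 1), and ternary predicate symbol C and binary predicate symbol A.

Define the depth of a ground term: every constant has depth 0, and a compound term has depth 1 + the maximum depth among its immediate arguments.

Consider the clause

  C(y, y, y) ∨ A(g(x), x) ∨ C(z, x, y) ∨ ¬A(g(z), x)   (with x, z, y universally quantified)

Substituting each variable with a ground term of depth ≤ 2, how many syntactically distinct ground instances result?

1728

Ground terms of depth ≤ 2:
  Let N_k = |{terms of depth ≤ k}|. Then N_0 = 4 and N_k = 4 + N_{k-1} for k ≥ 1 (one summand per function symbol, arity giving the exponent).
  N_0 = 4
  N_1 = 4 + 4 = 8
  N_2 = 4 + 8 = 12
  Explicitly: e, d, a, b, g(e), g(d), g(a), g(b), g(g(e)), g(g(d)), g(g(a)), g(g(b)).
So there are 12 ground terms available for substitution.
Each of x, z, y ranges independently over the available ground terms, and distinct assignments produce distinct instances.
Number of ground instances = 12^3 = 1728.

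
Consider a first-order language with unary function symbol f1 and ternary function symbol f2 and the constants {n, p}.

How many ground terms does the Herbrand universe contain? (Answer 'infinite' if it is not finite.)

infinite

The signature has at least one function symbol (f1, arity 1) and at least one constant (n).
Iterating f1 gives infinitely many distinct ground terms: n, f1(n), f1(f1(n)), ...
So the Herbrand universe is infinite.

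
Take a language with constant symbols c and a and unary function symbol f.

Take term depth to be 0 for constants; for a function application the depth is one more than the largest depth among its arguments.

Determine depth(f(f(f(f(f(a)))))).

depth(f(a)) = 1 + depth(a) = 1 + 0 = 1
depth(f(f(a))) = 1 + depth(f(a)) = 1 + 1 = 2
depth(f(f(f(a)))) = 1 + depth(f(f(a))) = 1 + 2 = 3
depth(f(f(f(f(a))))) = 1 + depth(f(f(f(a)))) = 1 + 3 = 4
depth(f(f(f(f(f(a)))))) = 1 + depth(f(f(f(f(a))))) = 1 + 4 = 5

5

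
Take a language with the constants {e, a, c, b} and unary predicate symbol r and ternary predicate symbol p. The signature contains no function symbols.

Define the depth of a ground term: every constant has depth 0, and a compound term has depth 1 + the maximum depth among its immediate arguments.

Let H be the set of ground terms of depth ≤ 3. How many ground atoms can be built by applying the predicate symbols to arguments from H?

68

First count ground terms of depth ≤ 3.
With no function symbols every ground term is a constant, so there are exactly 4 ground terms at every depth bound.
N_0 = 4
N_1 = 4
N_2 = 4
N_3 = 4
So |H| = 4.
Ground atoms are formed by filling each argument slot of a predicate with a term from H, so an r-ary predicate gives |H|^r atoms:
  r: 4;  p: 4^3 = 64
Total ground atoms: 4 + 64 = 68.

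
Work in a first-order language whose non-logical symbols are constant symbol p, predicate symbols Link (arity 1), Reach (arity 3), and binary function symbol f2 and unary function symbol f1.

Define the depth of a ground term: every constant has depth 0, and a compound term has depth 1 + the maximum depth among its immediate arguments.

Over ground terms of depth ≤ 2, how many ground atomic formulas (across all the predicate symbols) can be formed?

First count ground terms of depth ≤ 2.
Let N_k = |{terms of depth ≤ k}|. Then N_0 = 1 and N_k = 1 + N_{k-1}^2 + N_{k-1} for k ≥ 1 (one summand per function symbol, arity giving the exponent).
N_0 = 1
N_1 = 1 + 1^2 + 1 = 3
N_2 = 1 + 3^2 + 3 = 13
So |H| = 13.
Ground atoms are formed by filling each argument slot of a predicate with a term from H, so an r-ary predicate gives |H|^r atoms:
  Link: 13;  Reach: 13^3 = 2197
Total ground atoms: 13 + 2197 = 2210.

2210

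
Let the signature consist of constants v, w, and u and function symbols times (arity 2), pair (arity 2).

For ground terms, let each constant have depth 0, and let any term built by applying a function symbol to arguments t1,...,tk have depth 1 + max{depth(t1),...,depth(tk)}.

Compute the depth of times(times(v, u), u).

2

depth(times(v, u)) = 1 + max(0, 0) = 1
depth(times(times(v, u), u)) = 1 + max(1, 0) = 2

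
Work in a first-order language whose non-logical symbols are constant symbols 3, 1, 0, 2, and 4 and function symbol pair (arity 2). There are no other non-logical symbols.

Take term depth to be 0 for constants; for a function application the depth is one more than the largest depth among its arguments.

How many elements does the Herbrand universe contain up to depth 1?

Count level by level. With function symbols pair/2, the terms of depth ≤ k are the 5 constants together with each function applied to depth-≤(k−1) tuples, so N_k = 5 + N_{k-1}^2.
N_0 = 5
N_1 = 5 + 5^2 = 30

30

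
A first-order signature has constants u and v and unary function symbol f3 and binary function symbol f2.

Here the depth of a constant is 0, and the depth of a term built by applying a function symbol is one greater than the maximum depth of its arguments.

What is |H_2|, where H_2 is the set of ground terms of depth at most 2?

74

Let N_k = |{terms of depth ≤ k}|. Then N_0 = 2 and N_k = 2 + N_{k-1} + N_{k-1}^2 for k ≥ 1 (one summand per function symbol, arity giving the exponent).
N_0 = 2
N_1 = 2 + 2 + 2^2 = 8
N_2 = 2 + 8 + 8^2 = 74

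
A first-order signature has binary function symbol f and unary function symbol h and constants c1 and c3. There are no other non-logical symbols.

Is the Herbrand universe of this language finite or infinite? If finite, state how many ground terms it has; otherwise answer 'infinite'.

infinite

The signature has at least one function symbol (f, arity 2) and at least one constant (c1).
Iterating f gives infinitely many distinct ground terms: c1, f(c1, c1), f(f(c1, c1), f(c1, c1)), ...
So the Herbrand universe is infinite.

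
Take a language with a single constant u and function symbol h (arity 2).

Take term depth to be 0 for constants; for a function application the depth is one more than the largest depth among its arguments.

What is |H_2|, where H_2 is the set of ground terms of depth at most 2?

5

Let N_k count ground terms of depth at most k. Each non-constant term of depth ≤ k is some function symbol applied to depth-≤(k−1) arguments, giving N_k = 1 + N_{k-1}^2.
N_0 = 1
N_1 = 1 + 1^2 = 2
N_2 = 1 + 2^2 = 5
Explicitly: u, h(u, u), h(u, h(u, u)), h(h(u, u), u), h(h(u, u), h(u, u)).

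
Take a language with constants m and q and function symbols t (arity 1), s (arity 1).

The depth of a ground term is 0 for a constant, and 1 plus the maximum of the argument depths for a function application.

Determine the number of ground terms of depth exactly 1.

Let N_k count ground terms of depth at most k. Each non-constant term of depth ≤ k is some function symbol applied to depth-≤(k−1) arguments, giving N_k = 2 + N_{k-1} + N_{k-1}.
N_0 = 2
N_1 = 2 + 2 + 2 = 6
Terms of depth exactly 1: N_1 − N_0 = 6 − 2 = 4.

4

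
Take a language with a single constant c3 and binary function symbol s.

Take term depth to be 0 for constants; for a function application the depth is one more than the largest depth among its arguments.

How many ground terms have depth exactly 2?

3

Write N_k for the number of ground terms of depth ≤ k. A term of depth ≤ k is either a constant or a function symbol applied to arguments of depth ≤ k−1, so N_k = 1 + N_{k-1}^2.
N_0 = 1
N_1 = 1 + 1^2 = 2
N_2 = 1 + 2^2 = 5
Terms of depth exactly 2: N_2 − N_1 = 5 − 2 = 3.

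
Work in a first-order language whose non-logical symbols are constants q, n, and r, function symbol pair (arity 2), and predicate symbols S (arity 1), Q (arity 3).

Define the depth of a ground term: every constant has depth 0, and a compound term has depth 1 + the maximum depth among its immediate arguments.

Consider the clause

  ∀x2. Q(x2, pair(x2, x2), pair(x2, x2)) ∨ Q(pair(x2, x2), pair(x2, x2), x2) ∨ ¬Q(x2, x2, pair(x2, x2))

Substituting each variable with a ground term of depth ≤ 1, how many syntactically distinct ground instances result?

Ground terms of depth ≤ 1:
  If N_k denotes the number of depth-≤k ground terms, the 3 constants give N_0 = 3, and each function symbol of arity r contributes N_{k-1}^r new terms at level k: N_k = 3 + N_{k-1}^2.
  N_0 = 3
  N_1 = 3 + 3^2 = 12
So there are 12 ground terms available for substitution.
There is 1 variable to instantiate (x2),  occurring in at least one literal, so different choices give different ground instances.
Number of ground instances = 12.

12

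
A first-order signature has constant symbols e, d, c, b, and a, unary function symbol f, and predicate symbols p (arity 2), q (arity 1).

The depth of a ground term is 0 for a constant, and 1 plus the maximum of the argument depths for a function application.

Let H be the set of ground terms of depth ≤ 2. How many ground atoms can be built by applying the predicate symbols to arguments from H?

240

First count ground terms of depth ≤ 2.
If N_k denotes the number of depth-≤k ground terms, the 5 constants give N_0 = 5, and each function symbol of arity r contributes N_{k-1}^r new terms at level k: N_k = 5 + N_{k-1}.
N_0 = 5
N_1 = 5 + 5 = 10
N_2 = 5 + 10 = 15
So |H| = 15.
Each predicate of arity r yields |H|^r ground atoms (one per choice of an r-tuple from H):
  p: 15^2 = 225;  q: 15
Total ground atoms: 225 + 15 = 240.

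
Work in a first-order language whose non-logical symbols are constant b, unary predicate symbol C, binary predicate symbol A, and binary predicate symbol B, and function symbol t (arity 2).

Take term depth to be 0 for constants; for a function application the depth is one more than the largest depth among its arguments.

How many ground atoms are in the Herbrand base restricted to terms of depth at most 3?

1378

First count ground terms of depth ≤ 3.
Count level by level. With function symbols t/2, the terms of depth ≤ k are the 1 constant together with each function applied to depth-≤(k−1) tuples, so N_k = 1 + N_{k-1}^2.
N_0 = 1
N_1 = 1 + 1^2 = 2
N_2 = 1 + 2^2 = 5
N_3 = 1 + 5^2 = 26
So |H| = 26.
Ground atoms are formed by filling each argument slot of a predicate with a term from H, so an r-ary predicate gives |H|^r atoms:
  C: 26;  A: 26^2 = 676;  B: 26^2 = 676
Total ground atoms: 26 + 676 + 676 = 1378.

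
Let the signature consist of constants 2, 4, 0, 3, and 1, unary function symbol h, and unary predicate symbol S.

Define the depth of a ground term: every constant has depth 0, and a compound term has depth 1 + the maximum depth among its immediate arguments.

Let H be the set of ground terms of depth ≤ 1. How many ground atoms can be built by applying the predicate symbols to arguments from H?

First count ground terms of depth ≤ 1.
Write N_k for the number of ground terms of depth ≤ k. A term of depth ≤ k is either a constant or a function symbol applied to arguments of depth ≤ k−1, so N_k = 5 + N_{k-1}.
N_0 = 5
N_1 = 5 + 5 = 10
Explicitly: 2, 4, 0, 3, 1, h(2), h(4), h(0), h(3), h(1).
So |H| = 10.
Ground atoms are formed by filling each argument slot of a predicate with a term from H, so an r-ary predicate gives |H|^r atoms:
  S: 10
Total ground atoms: 10.

10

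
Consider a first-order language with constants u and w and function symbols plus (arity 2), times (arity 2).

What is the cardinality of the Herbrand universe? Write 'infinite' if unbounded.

infinite

The signature has at least one function symbol (plus, arity 2) and at least one constant (u).
Iterating plus gives infinitely many distinct ground terms: u, plus(u, u), plus(plus(u, u), plus(u, u)), ...
So the Herbrand universe is infinite.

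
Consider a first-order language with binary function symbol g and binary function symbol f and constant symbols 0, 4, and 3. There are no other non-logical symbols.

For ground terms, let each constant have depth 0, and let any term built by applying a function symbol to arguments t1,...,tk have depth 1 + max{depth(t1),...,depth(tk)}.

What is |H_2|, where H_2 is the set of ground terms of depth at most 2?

Write N_k for the number of ground terms of depth ≤ k. A term of depth ≤ k is either a constant or a function symbol applied to arguments of depth ≤ k−1, so N_k = 3 + N_{k-1}^2 + N_{k-1}^2.
N_0 = 3
N_1 = 3 + 3^2 + 3^2 = 21
N_2 = 3 + 21^2 + 21^2 = 885

885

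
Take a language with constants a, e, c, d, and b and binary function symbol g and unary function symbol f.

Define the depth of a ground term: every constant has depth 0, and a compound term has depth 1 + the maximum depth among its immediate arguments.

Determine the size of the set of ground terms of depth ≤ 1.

35

Let N_k = |{terms of depth ≤ k}|. Then N_0 = 5 and N_k = 5 + N_{k-1}^2 + N_{k-1} for k ≥ 1 (one summand per function symbol, arity giving the exponent).
N_0 = 5
N_1 = 5 + 5^2 + 5 = 35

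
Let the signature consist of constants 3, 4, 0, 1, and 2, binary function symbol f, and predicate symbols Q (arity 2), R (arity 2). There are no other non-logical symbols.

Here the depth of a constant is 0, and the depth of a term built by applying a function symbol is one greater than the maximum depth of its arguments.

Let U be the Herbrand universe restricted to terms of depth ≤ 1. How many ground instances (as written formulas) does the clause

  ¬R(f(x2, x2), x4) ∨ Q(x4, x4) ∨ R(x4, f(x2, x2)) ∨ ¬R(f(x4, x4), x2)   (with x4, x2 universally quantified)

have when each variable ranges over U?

900

Ground terms of depth ≤ 1:
  Let N_k count ground terms of depth at most k. Each non-constant term of depth ≤ k is some function symbol applied to depth-≤(k−1) arguments, giving N_k = 5 + N_{k-1}^2.
  N_0 = 5
  N_1 = 5 + 5^2 = 30
So there are 30 ground terms available for substitution.
There are 2 variables to instantiate (x4, x2), each occurring in at least one literal, so different choices give different ground instances.
Number of ground instances = 30^2 = 900.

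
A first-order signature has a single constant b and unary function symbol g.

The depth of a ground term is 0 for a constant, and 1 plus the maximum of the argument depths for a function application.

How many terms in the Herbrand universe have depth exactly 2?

1

Write N_k for the number of ground terms of depth ≤ k. A term of depth ≤ k is either a constant or a function symbol applied to arguments of depth ≤ k−1, so N_k = 1 + N_{k-1}.
N_0 = 1
N_1 = 1 + 1 = 2
N_2 = 1 + 2 = 3
Terms of depth exactly 2: N_2 − N_1 = 3 − 2 = 1.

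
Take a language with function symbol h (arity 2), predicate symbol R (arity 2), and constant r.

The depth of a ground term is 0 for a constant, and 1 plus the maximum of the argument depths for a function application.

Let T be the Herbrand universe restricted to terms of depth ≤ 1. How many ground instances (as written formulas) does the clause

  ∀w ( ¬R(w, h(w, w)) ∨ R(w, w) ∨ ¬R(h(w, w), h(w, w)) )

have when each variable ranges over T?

2

Ground terms of depth ≤ 1:
  Count level by level. With function symbols h/2, the terms of depth ≤ k are the 1 constant together with each function applied to depth-≤(k−1) tuples, so N_k = 1 + N_{k-1}^2.
  N_0 = 1
  N_1 = 1 + 1^2 = 2
  Explicitly: r, h(r, r).
So there are 2 ground terms available for substitution.
The variable w ranges independently over the available ground terms, and distinct assignments produce distinct instances.
Number of ground instances = 2.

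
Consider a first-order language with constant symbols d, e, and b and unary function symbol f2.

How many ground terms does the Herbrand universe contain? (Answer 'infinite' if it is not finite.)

The signature has at least one function symbol (f2, arity 1) and at least one constant (d).
Iterating f2 gives infinitely many distinct ground terms: d, f2(d), f2(f2(d)), ...
So the Herbrand universe is infinite.

infinite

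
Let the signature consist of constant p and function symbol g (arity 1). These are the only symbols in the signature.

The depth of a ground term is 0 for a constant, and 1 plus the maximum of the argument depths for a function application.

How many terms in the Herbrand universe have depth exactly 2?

Let N_k count ground terms of depth at most k. Each non-constant term of depth ≤ k is some function symbol applied to depth-≤(k−1) arguments, giving N_k = 1 + N_{k-1}.
N_0 = 1
N_1 = 1 + 1 = 2
N_2 = 1 + 2 = 3
Terms of depth exactly 2: N_2 − N_1 = 3 − 2 = 1.

1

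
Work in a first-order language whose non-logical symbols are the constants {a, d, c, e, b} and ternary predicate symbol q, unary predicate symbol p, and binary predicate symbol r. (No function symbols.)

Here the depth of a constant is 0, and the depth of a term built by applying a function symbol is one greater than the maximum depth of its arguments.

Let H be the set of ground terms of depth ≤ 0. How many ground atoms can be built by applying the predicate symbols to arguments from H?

First count ground terms of depth ≤ 0.
With no function symbols every ground term is a constant, so there are exactly 5 ground terms at every depth bound.
N_0 = 5
So |H| = 5.
Each predicate of arity r yields |H|^r ground atoms (one per choice of an r-tuple from H):
  q: 5^3 = 125;  p: 5;  r: 5^2 = 25
Total ground atoms: 125 + 5 + 25 = 155.

155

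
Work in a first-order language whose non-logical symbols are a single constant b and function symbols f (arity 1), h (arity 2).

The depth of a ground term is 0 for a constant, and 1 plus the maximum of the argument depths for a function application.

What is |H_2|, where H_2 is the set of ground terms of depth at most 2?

Let N_k = |{terms of depth ≤ k}|. Then N_0 = 1 and N_k = 1 + N_{k-1} + N_{k-1}^2 for k ≥ 1 (one summand per function symbol, arity giving the exponent).
N_0 = 1
N_1 = 1 + 1 + 1^2 = 3
N_2 = 1 + 3 + 3^2 = 13

13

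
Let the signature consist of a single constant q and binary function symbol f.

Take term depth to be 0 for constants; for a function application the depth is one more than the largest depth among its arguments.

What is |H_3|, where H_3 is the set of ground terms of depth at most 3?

Let N_k count ground terms of depth at most k. Each non-constant term of depth ≤ k is some function symbol applied to depth-≤(k−1) arguments, giving N_k = 1 + N_{k-1}^2.
N_0 = 1
N_1 = 1 + 1^2 = 2
N_2 = 1 + 2^2 = 5
N_3 = 1 + 5^2 = 26

26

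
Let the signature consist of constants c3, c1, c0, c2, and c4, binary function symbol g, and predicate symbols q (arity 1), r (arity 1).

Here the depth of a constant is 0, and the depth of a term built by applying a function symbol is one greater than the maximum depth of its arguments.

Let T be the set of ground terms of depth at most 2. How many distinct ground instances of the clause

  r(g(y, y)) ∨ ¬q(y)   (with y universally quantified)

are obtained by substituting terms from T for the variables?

905

Ground terms of depth ≤ 2:
  Let N_k count ground terms of depth at most k. Each non-constant term of depth ≤ k is some function symbol applied to depth-≤(k−1) arguments, giving N_k = 5 + N_{k-1}^2.
  N_0 = 5
  N_1 = 5 + 5^2 = 30
  N_2 = 5 + 30^2 = 905
So there are 905 ground terms available for substitution.
The clause has 1 distinct variable (y), which appears in the body. In the free term algebra distinct substitutions yield syntactically distinct ground instances.
Number of ground instances = 905.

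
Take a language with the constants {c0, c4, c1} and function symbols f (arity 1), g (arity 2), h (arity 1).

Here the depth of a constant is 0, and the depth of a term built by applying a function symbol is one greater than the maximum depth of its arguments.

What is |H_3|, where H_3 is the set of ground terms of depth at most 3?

Let N_k count ground terms of depth at most k. Each non-constant term of depth ≤ k is some function symbol applied to depth-≤(k−1) arguments, giving N_k = 3 + N_{k-1} + N_{k-1}^2 + N_{k-1}.
N_0 = 3
N_1 = 3 + 3 + 3^2 + 3 = 18
N_2 = 3 + 18 + 18^2 + 18 = 363
N_3 = 3 + 363 + 363^2 + 363 = 132498

132498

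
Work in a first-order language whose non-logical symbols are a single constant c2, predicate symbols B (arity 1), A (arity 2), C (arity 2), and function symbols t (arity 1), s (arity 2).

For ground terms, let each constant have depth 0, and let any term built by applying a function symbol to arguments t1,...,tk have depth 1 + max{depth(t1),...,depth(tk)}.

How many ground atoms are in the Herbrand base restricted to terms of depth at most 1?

First count ground terms of depth ≤ 1.
Let N_k count ground terms of depth at most k. Each non-constant term of depth ≤ k is some function symbol applied to depth-≤(k−1) arguments, giving N_k = 1 + N_{k-1} + N_{k-1}^2.
N_0 = 1
N_1 = 1 + 1 + 1^2 = 3
So |H| = 3.
Each predicate of arity r yields |H|^r ground atoms (one per choice of an r-tuple from H):
  B: 3;  A: 3^2 = 9;  C: 3^2 = 9
Total ground atoms: 3 + 9 + 9 = 21.

21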